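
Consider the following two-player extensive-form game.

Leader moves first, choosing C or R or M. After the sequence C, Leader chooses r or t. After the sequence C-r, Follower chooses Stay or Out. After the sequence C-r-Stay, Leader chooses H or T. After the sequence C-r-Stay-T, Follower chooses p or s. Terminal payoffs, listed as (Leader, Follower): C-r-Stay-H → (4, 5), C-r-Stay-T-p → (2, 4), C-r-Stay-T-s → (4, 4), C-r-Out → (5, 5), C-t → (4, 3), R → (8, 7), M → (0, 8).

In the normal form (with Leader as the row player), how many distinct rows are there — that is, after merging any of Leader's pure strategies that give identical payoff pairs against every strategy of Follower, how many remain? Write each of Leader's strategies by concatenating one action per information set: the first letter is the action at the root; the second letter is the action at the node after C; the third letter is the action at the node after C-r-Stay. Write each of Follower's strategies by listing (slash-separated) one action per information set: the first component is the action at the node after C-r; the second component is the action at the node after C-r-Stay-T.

5

Leader has 12 pure strategies: CrH, CrT, CtH, CtT, RrH, RrT, RtH, RtT, MrH, MrT, MtH, MtT. Columns: Stay/p, Stay/s, Out/p, Out/s.
{CrH} → row (4,5) (4,5) (5,5) (5,5)
{CrT} → row (2,4) (4,4) (5,5) (5,5)
{CtH, CtT} → row (4,3) (4,3) (4,3) (4,3)
{RrH, RrT, RtH, RtT} → row (8,7) (8,7) (8,7) (8,7)
{MrH, MrT, MtH, MtT} → row (0,8) (0,8) (0,8) (0,8)
That's 5 distinct rows out of 12 strategies.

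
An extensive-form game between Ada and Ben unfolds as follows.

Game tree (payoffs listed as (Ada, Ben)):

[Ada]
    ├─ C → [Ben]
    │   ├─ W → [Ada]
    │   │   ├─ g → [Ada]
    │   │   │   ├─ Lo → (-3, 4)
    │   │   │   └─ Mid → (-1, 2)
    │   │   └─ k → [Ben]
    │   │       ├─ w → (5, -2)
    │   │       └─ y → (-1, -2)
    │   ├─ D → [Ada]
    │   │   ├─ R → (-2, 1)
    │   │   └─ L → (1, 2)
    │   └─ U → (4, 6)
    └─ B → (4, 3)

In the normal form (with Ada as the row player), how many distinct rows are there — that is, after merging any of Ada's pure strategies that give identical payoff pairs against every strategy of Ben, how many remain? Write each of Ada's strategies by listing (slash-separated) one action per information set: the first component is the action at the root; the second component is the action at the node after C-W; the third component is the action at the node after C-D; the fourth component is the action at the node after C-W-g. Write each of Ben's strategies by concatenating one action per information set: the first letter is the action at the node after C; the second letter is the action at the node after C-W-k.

Ada has 16 pure strategies: C/g/R/Lo, C/g/R/Mid, C/g/L/Lo, C/g/L/Mid, C/k/R/Lo, C/k/R/Mid, C/k/L/Lo, C/k/L/Mid, B/g/R/Lo, B/g/R/Mid, B/g/L/Lo, B/g/L/Mid, B/k/R/Lo, B/k/R/Mid, B/k/L/Lo, B/k/L/Mid. Columns: Ww, Wy, Dw, Dy, Uw, Uy.
{C/g/R/Lo} → row (-3,4) (-3,4) (-2,1) (-2,1) (4,6) (4,6)
{C/g/R/Mid} → row (-1,2) (-1,2) (-2,1) (-2,1) (4,6) (4,6)
{C/g/L/Lo} → row (-3,4) (-3,4) (1,2) (1,2) (4,6) (4,6)
{C/g/L/Mid} → row (-1,2) (-1,2) (1,2) (1,2) (4,6) (4,6)
{C/k/R/Lo, C/k/R/Mid} → row (5,-2) (-1,-2) (-2,1) (-2,1) (4,6) (4,6)
{C/k/L/Lo, C/k/L/Mid} → row (5,-2) (-1,-2) (1,2) (1,2) (4,6) (4,6)
{B/g/R/Lo, B/g/R/Mid, B/g/L/Lo, B/g/L/Mid, B/k/R/Lo, B/k/R/Mid, B/k/L/Lo, B/k/L/Mid} → row (4,3) (4,3) (4,3) (4,3) (4,3) (4,3)
That's 7 distinct rows out of 16 strategies.

7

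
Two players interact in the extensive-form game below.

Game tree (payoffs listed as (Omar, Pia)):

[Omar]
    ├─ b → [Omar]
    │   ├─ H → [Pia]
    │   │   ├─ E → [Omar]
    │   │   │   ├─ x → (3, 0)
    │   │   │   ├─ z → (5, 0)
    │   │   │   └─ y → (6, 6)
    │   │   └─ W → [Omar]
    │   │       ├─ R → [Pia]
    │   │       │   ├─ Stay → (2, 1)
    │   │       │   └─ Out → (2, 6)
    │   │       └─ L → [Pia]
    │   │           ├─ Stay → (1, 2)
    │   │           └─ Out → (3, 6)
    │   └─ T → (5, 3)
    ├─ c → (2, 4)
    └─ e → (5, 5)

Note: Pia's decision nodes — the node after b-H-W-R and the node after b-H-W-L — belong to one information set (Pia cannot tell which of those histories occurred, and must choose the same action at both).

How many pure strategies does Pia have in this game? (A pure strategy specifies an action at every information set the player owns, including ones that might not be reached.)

Pia owns the node after b-H with actions {E, W} — two choices.
Pia owns the information set {b-H-W-R, b-H-W-L} with actions {Stay, Out} — two choices.
A pure strategy fixes one action at each information set independently, so the count is the product 2 × 2 = 4.

4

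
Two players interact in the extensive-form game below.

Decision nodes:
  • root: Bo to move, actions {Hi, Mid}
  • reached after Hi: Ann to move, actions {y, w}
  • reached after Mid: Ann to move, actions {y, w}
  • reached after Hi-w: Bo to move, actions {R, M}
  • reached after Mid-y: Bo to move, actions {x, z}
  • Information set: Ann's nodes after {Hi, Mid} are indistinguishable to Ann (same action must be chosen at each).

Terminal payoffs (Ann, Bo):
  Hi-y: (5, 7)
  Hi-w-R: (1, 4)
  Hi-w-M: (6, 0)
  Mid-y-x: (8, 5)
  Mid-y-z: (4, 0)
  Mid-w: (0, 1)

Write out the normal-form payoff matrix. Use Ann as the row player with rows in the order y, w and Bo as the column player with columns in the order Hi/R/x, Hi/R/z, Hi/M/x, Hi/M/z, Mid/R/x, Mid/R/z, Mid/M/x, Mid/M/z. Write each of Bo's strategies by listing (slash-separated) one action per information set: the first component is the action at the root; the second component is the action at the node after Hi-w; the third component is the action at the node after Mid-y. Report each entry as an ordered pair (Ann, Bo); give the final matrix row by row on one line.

       Hi/R/x   Hi/R/z   Hi/M/x   Hi/M/z  Mid/R/x  Mid/R/z  Mid/M/x  Mid/M/z
   y    (5,7)    (5,7)    (5,7)    (5,7)    (8,5)    (4,0)    (8,5)    (4,0)
   w    (1,4)    (1,4)    (6,0)    (6,0)    (0,1)    (0,1)    (0,1)    (0,1)

y: (5,7) (5,7) (5,7) (5,7) (8,5) (4,0) (8,5) (4,0) | w: (1,4) (1,4) (6,0) (6,0) (0,1) (0,1) (0,1) (0,1)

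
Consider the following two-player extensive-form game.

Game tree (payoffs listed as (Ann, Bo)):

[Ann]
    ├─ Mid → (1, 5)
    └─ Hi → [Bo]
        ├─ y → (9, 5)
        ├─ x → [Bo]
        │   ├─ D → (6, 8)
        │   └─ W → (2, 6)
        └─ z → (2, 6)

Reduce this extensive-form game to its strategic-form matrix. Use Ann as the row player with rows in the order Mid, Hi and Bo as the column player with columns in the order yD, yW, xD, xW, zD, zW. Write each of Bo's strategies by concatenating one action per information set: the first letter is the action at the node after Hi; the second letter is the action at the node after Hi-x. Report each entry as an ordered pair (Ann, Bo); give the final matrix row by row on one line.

Mid: (1,5) (1,5) (1,5) (1,5) (1,5) (1,5) | Hi: (9,5) (9,5) (6,8) (2,6) (2,6) (2,6)

           yD       yW       xD       xW       zD       zW
 Mid    (1,5)    (1,5)    (1,5)    (1,5)    (1,5)    (1,5)
  Hi    (9,5)    (9,5)    (6,8)    (2,6)    (2,6)    (2,6)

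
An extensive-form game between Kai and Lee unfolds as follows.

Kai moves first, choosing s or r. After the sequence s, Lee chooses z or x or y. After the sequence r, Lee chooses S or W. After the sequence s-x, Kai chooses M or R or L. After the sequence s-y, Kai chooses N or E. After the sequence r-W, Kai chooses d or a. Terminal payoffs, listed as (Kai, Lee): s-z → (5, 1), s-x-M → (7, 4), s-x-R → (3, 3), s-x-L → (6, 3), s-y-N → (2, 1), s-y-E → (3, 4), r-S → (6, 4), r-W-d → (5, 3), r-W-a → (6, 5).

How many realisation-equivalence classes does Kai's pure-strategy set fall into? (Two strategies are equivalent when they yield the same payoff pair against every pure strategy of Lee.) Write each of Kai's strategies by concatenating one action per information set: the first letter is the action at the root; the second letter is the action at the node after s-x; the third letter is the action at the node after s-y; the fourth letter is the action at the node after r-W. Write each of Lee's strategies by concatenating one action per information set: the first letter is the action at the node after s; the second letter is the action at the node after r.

8

Kai has 24 pure strategies: sMNd, sMNa, sMEd, sMEa, sRNd, sRNa, sREd, sREa, sLNd, sLNa, sLEd, sLEa, rMNd, rMNa, rMEd, rMEa, rRNd, rRNa, rREd, rREa, rLNd, rLNa, rLEd, rLEa. Columns: zS, zW, xS, xW, yS, yW.
{sMNd, sMNa} → row (5,1) (5,1) (7,4) (7,4) (2,1) (2,1)
{sMEd, sMEa} → row (5,1) (5,1) (7,4) (7,4) (3,4) (3,4)
{sRNd, sRNa} → row (5,1) (5,1) (3,3) (3,3) (2,1) (2,1)
{sREd, sREa} → row (5,1) (5,1) (3,3) (3,3) (3,4) (3,4)
{sLNd, sLNa} → row (5,1) (5,1) (6,3) (6,3) (2,1) (2,1)
{sLEd, sLEa} → row (5,1) (5,1) (6,3) (6,3) (3,4) (3,4)
{rMNd, rMEd, rRNd, rREd, rLNd, rLEd} → row (6,4) (5,3) (6,4) (5,3) (6,4) (5,3)
{rMNa, rMEa, rRNa, rREa, rLNa, rLEa} → row (6,4) (6,5) (6,4) (6,5) (6,4) (6,5)
That's 8 distinct rows out of 24 strategies.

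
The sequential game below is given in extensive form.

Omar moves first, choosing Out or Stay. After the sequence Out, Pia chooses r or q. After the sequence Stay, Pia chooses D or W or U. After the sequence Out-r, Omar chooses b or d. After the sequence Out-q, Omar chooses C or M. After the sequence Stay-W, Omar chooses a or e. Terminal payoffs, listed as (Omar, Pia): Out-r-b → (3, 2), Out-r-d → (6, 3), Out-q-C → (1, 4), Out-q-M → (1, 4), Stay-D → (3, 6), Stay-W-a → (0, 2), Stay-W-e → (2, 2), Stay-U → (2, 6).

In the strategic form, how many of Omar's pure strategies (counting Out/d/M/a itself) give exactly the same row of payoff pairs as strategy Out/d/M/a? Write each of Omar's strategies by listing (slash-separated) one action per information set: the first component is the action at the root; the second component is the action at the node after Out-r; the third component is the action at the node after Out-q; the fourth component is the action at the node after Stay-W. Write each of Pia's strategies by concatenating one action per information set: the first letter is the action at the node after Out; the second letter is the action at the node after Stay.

Row for Out/d/M/a (columns rD, rW, rU, qD, qW, qU): (6,3) (6,3) (6,3) (1,4) (1,4) (1,4).
Under Out/d/M/a, Omar's choice at the node after Stay-W can never be reached regardless of what Pia does, so varying those choices leaves every outcome unchanged.
Holding the reachable choices fixed and varying the unreachable one freely already gives 2 equivalent strategies.
Checking the remaining rows, Out/d/C/a, Out/d/C/e also happen to give the same payoffs in every column, bringing the total to 4: Out/d/C/a, Out/d/C/e, Out/d/M/a, Out/d/M/e.

4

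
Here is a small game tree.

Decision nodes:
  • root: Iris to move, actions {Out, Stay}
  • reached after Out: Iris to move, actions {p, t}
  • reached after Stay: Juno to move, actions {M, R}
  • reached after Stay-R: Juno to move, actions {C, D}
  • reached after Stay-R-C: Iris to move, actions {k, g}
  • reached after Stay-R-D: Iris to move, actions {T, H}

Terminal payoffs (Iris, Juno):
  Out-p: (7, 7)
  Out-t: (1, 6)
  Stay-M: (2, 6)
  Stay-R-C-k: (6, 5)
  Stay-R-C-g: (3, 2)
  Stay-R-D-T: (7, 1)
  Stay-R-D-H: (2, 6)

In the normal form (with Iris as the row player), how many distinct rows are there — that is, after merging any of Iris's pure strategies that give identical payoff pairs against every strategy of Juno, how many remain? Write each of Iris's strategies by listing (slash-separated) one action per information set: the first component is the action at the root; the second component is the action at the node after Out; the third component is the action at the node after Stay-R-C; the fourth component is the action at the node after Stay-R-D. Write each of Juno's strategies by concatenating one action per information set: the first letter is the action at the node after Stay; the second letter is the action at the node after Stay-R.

6

Iris has 16 pure strategies: Out/p/k/T, Out/p/k/H, Out/p/g/T, Out/p/g/H, Out/t/k/T, Out/t/k/H, Out/t/g/T, Out/t/g/H, Stay/p/k/T, Stay/p/k/H, Stay/p/g/T, Stay/p/g/H, Stay/t/k/T, Stay/t/k/H, Stay/t/g/T, Stay/t/g/H. Columns: MC, MD, RC, RD.
{Out/p/k/T, Out/p/k/H, Out/p/g/T, Out/p/g/H} → row (7,7) (7,7) (7,7) (7,7)
{Out/t/k/T, Out/t/k/H, Out/t/g/T, Out/t/g/H} → row (1,6) (1,6) (1,6) (1,6)
{Stay/p/k/T, Stay/t/k/T} → row (2,6) (2,6) (6,5) (7,1)
{Stay/p/k/H, Stay/t/k/H} → row (2,6) (2,6) (6,5) (2,6)
{Stay/p/g/T, Stay/t/g/T} → row (2,6) (2,6) (3,2) (7,1)
{Stay/p/g/H, Stay/t/g/H} → row (2,6) (2,6) (3,2) (2,6)
That's 6 distinct rows out of 16 strategies.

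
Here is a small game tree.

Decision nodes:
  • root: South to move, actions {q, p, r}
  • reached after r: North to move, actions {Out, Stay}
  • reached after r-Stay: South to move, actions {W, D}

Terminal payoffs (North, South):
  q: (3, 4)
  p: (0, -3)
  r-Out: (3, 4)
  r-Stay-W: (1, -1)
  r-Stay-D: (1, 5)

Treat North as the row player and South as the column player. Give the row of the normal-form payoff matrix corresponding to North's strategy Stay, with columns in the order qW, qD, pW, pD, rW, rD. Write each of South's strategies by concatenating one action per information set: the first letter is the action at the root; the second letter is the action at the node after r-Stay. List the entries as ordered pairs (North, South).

(3,4) (3,4) (0,-3) (0,-3) (1,-1) (1,5)

vs qW: South plays q → (3, 4)
vs qD: South plays q → (3, 4)
vs pW: South plays p → (0, -3)
vs pD: South plays p → (0, -3)
vs rW: South plays r → North plays Stay at [r] → South plays W at [r-Stay] → (1, -1)
vs rD: South plays r → North plays Stay at [r] → South plays D at [r-Stay] → (1, 5)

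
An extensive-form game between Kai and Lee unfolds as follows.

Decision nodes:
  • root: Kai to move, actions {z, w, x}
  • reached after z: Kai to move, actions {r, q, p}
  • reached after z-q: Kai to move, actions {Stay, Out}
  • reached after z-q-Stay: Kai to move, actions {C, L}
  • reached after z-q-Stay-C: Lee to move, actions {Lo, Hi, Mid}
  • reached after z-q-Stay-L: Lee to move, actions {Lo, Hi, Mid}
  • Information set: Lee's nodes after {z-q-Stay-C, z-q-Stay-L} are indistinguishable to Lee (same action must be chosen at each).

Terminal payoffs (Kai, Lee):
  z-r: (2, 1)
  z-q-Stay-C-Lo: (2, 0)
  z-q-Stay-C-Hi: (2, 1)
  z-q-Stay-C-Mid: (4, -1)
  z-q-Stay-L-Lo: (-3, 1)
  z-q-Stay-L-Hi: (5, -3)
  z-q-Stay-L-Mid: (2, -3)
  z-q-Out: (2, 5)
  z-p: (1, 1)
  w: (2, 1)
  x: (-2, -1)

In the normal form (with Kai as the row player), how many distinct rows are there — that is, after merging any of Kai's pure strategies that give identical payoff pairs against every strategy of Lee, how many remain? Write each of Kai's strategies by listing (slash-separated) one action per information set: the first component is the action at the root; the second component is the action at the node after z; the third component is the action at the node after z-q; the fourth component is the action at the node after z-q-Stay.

6

Kai has 36 pure strategies: z/r/Stay/C, z/r/Stay/L, z/r/Out/C, z/r/Out/L, z/q/Stay/C, z/q/Stay/L, z/q/Out/C, z/q/Out/L, z/p/Stay/C, z/p/Stay/L, z/p/Out/C, z/p/Out/L, w/r/Stay/C, w/r/Stay/L, w/r/Out/C, w/r/Out/L, w/q/Stay/C, w/q/Stay/L, w/q/Out/C, w/q/Out/L, w/p/Stay/C, w/p/Stay/L, w/p/Out/C, w/p/Out/L, x/r/Stay/C, x/r/Stay/L, x/r/Out/C, x/r/Out/L, x/q/Stay/C, x/q/Stay/L, x/q/Out/C, x/q/Out/L, x/p/Stay/C, x/p/Stay/L, x/p/Out/C, x/p/Out/L. Columns: Lo, Hi, Mid.
{z/r/Stay/C, z/r/Stay/L, z/r/Out/C, z/r/Out/L, w/r/Stay/C, w/r/Stay/L, w/r/Out/C, w/r/Out/L, w/q/Stay/C, w/q/Stay/L, w/q/Out/C, w/q/Out/L, w/p/Stay/C, w/p/Stay/L, w/p/Out/C, w/p/Out/L} → row (2,1) (2,1) (2,1)
{z/q/Stay/C} → row (2,0) (2,1) (4,-1)
{z/q/Stay/L} → row (-3,1) (5,-3) (2,-3)
{z/q/Out/C, z/q/Out/L} → row (2,5) (2,5) (2,5)
{z/p/Stay/C, z/p/Stay/L, z/p/Out/C, z/p/Out/L} → row (1,1) (1,1) (1,1)
{x/r/Stay/C, x/r/Stay/L, x/r/Out/C, x/r/Out/L, x/q/Stay/C, x/q/Stay/L, x/q/Out/C, x/q/Out/L, x/p/Stay/C, x/p/Stay/L, x/p/Out/C, x/p/Out/L} → row (-2,-1) (-2,-1) (-2,-1)
That's 6 distinct rows out of 36 strategies.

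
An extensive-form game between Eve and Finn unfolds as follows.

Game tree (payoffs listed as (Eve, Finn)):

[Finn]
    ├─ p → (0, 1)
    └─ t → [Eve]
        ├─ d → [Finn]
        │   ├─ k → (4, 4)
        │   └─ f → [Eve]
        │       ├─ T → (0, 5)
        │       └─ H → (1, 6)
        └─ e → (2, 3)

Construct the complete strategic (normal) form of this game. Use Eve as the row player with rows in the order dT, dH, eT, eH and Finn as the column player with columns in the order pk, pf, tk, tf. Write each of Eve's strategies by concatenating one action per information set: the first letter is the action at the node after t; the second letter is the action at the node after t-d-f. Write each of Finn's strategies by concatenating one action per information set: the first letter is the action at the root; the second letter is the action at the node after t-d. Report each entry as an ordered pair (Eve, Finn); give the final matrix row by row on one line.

           pk       pf       tk       tf
  dT    (0,1)    (0,1)    (4,4)    (0,5)
  dH    (0,1)    (0,1)    (4,4)    (1,6)
  eT    (0,1)    (0,1)    (2,3)    (2,3)
  eH    (0,1)    (0,1)    (2,3)    (2,3)

dT: (0,1) (0,1) (4,4) (0,5) | dH: (0,1) (0,1) (4,4) (1,6) | eT: (0,1) (0,1) (2,3) (2,3) | eH: (0,1) (0,1) (2,3) (2,3)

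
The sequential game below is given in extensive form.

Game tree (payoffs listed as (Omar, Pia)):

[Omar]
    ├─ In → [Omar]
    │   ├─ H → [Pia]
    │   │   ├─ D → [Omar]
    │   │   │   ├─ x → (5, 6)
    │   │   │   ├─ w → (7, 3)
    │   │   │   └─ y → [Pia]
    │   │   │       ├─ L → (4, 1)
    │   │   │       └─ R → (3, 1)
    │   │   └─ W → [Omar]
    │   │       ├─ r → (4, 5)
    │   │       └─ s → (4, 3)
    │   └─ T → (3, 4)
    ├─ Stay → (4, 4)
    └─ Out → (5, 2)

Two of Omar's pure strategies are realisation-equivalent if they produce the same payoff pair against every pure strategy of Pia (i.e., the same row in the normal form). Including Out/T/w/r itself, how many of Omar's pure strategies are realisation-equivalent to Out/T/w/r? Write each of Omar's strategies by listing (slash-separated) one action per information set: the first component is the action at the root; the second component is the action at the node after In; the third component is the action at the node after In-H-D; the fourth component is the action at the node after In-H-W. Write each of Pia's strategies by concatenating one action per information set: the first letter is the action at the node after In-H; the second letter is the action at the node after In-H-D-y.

Row for Out/T/w/r (columns DL, DR, WL, WR): (5,2) (5,2) (5,2) (5,2).
Under Out/T/w/r, Omar's choice at the node after In and at the node after In-H-D and at the node after In-H-W can never be reached regardless of what Pia does, so varying those choices leaves every outcome unchanged.
Holding the reachable choices fixed and varying the unreachable ones freely already gives 2 × 3 × 2 = 12 equivalent strategies.
No other strategy reproduces this row, so those 12 are the full class: Out/H/x/r, Out/H/x/s, Out/H/w/r, Out/H/w/s, Out/H/y/r, Out/H/y/s, Out/T/x/r, Out/T/x/s, Out/T/w/r, Out/T/w/s, Out/T/y/r, Out/T/y/s.

12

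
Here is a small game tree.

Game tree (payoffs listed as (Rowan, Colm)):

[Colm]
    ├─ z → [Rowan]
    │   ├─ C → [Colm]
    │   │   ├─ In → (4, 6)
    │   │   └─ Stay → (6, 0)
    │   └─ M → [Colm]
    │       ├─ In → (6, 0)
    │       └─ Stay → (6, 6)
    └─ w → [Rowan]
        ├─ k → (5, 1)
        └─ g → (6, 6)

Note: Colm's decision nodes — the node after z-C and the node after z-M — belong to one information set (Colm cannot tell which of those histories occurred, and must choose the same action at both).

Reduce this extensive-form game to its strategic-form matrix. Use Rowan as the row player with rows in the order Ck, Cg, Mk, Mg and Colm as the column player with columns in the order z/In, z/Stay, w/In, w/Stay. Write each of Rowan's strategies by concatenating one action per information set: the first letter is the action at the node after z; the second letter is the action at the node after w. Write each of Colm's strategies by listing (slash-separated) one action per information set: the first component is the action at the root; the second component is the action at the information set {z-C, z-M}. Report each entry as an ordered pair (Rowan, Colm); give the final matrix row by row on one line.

Row Ck: z/In→(4,6), z/Stay→(6,0), w/In→(5,1), w/Stay→(5,1)
Row Cg: z/In→(4,6), z/Stay→(6,0), w/In→(6,6), w/Stay→(6,6)
Row Mk: z/In→(6,0), z/Stay→(6,6), w/In→(5,1), w/Stay→(5,1)
Row Mg: z/In→(6,0), z/Stay→(6,6), w/In→(6,6), w/Stay→(6,6)

Ck: (4,6) (6,0) (5,1) (5,1) | Cg: (4,6) (6,0) (6,6) (6,6) | Mk: (6,0) (6,6) (5,1) (5,1) | Mg: (6,0) (6,6) (6,6) (6,6)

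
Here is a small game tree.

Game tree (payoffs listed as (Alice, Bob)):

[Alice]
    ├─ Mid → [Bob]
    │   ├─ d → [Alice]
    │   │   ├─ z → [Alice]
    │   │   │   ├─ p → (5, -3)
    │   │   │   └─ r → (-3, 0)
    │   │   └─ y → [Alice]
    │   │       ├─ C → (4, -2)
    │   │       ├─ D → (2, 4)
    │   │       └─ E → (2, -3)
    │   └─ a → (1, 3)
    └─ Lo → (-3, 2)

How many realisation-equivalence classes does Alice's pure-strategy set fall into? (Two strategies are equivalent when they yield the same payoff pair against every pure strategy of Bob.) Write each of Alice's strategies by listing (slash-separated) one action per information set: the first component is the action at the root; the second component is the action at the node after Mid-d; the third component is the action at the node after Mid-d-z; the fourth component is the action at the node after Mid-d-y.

Alice has 24 pure strategies: Mid/z/p/C, Mid/z/p/D, Mid/z/p/E, Mid/z/r/C, Mid/z/r/D, Mid/z/r/E, Mid/y/p/C, Mid/y/p/D, Mid/y/p/E, Mid/y/r/C, Mid/y/r/D, Mid/y/r/E, Lo/z/p/C, Lo/z/p/D, Lo/z/p/E, Lo/z/r/C, Lo/z/r/D, Lo/z/r/E, Lo/y/p/C, Lo/y/p/D, Lo/y/p/E, Lo/y/r/C, Lo/y/r/D, Lo/y/r/E. Columns: d, a.
{Mid/z/p/C, Mid/z/p/D, Mid/z/p/E} → row (5,-3) (1,3)
{Mid/z/r/C, Mid/z/r/D, Mid/z/r/E} → row (-3,0) (1,3)
{Mid/y/p/C, Mid/y/r/C} → row (4,-2) (1,3)
{Mid/y/p/D, Mid/y/r/D} → row (2,4) (1,3)
{Mid/y/p/E, Mid/y/r/E} → row (2,-3) (1,3)
{Lo/z/p/C, Lo/z/p/D, Lo/z/p/E, Lo/z/r/C, Lo/z/r/D, Lo/z/r/E, Lo/y/p/C, Lo/y/p/D, Lo/y/p/E, Lo/y/r/C, Lo/y/r/D, Lo/y/r/E} → row (-3,2) (-3,2)
That's 6 distinct rows out of 24 strategies.

6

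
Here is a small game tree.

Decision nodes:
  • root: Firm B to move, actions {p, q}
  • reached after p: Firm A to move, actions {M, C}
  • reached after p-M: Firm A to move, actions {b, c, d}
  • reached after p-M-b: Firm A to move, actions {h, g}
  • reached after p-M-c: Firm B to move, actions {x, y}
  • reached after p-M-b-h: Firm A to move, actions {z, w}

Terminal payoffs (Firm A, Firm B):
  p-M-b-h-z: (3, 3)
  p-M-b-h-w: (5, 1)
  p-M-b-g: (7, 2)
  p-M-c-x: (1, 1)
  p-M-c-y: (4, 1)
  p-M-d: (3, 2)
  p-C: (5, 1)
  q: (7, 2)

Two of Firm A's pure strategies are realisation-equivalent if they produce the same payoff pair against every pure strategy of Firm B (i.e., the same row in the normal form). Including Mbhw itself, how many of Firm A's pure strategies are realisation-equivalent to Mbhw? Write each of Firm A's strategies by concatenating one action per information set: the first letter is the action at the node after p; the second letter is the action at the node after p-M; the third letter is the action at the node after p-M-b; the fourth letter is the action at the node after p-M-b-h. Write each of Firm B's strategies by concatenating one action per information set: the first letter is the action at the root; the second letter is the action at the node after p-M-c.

13

Row for Mbhw (columns px, py, qx, qy): (5,1) (5,1) (7,2) (7,2).
Every one of Firm A's information sets is on the play path for some reply by Firm B when Firm A follows Mbhw.
Even so, Cbhz, Cbhw, Cbgz, Cbgw, Cchz, Cchw, Ccgz, Ccgw, Cdhz, Cdhw, Cdgz, Cdgw happen to produce the same payoff in every column — so 13 strategies share this row.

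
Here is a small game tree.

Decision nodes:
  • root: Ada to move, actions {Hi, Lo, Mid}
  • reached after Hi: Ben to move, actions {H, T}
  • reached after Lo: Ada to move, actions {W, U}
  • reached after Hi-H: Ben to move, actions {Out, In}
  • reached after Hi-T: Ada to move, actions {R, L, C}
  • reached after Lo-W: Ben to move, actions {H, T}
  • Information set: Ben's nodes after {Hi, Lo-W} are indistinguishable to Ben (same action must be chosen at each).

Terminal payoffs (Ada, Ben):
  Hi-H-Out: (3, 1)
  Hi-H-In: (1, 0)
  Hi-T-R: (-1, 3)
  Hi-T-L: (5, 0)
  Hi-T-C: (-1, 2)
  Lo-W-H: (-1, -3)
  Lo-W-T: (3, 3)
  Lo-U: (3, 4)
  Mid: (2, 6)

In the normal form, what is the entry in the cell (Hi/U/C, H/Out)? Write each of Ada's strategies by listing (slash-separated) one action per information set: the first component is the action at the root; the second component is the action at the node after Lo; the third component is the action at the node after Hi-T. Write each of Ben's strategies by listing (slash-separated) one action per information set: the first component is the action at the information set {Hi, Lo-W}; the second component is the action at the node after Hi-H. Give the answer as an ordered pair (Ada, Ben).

(3, 1)

Trace the play path from the root:
  Ada plays Hi
  Ben plays H at [Hi]
  Ben plays Out at [Hi-H]
→ terminal payoff (3, 1).
(Ada's choice at the node after Lo is never reached on this path, so it doesn't affect the outcome.)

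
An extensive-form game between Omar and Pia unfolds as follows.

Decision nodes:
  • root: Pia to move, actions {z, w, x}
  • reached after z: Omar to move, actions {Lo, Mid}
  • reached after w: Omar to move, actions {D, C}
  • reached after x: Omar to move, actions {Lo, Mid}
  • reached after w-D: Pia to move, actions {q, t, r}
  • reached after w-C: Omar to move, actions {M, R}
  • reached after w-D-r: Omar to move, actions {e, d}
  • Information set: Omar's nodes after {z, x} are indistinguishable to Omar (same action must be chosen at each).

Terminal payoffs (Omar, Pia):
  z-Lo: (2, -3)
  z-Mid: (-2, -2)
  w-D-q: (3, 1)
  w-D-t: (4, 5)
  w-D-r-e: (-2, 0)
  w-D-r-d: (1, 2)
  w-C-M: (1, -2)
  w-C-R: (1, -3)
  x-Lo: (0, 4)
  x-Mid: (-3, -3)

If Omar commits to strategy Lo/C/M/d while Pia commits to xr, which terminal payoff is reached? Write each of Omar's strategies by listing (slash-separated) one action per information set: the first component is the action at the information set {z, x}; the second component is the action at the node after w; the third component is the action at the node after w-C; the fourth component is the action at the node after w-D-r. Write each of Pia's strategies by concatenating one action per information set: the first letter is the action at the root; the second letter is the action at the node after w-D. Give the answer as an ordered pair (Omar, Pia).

(0, 4)

Trace the play path from the root:
  Pia plays x
  Omar plays Lo at [x]
→ terminal payoff (0, 4).
(Omar's choice at the node after w is never reached on this path, so it doesn't affect the outcome.)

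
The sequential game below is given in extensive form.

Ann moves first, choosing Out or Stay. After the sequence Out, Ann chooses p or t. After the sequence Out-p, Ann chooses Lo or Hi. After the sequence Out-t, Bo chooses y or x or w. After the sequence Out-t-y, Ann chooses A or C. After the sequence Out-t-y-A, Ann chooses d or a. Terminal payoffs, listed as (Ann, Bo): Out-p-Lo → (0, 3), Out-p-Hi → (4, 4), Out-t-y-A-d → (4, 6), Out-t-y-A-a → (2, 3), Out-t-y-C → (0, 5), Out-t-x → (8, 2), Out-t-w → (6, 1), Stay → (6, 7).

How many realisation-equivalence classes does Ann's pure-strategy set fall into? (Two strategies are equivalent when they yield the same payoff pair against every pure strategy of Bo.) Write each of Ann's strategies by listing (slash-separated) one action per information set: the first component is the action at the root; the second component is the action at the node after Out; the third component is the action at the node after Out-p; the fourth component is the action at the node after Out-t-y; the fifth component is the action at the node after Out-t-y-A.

Ann has 32 pure strategies: Out/p/Lo/A/d, Out/p/Lo/A/a, Out/p/Lo/C/d, Out/p/Lo/C/a, Out/p/Hi/A/d, Out/p/Hi/A/a, Out/p/Hi/C/d, Out/p/Hi/C/a, Out/t/Lo/A/d, Out/t/Lo/A/a, Out/t/Lo/C/d, Out/t/Lo/C/a, Out/t/Hi/A/d, Out/t/Hi/A/a, Out/t/Hi/C/d, Out/t/Hi/C/a, Stay/p/Lo/A/d, Stay/p/Lo/A/a, Stay/p/Lo/C/d, Stay/p/Lo/C/a, Stay/p/Hi/A/d, Stay/p/Hi/A/a, Stay/p/Hi/C/d, Stay/p/Hi/C/a, Stay/t/Lo/A/d, Stay/t/Lo/A/a, Stay/t/Lo/C/d, Stay/t/Lo/C/a, Stay/t/Hi/A/d, Stay/t/Hi/A/a, Stay/t/Hi/C/d, Stay/t/Hi/C/a. Columns: y, x, w.
{Out/p/Lo/A/d, Out/p/Lo/A/a, Out/p/Lo/C/d, Out/p/Lo/C/a} → row (0,3) (0,3) (0,3)
{Out/p/Hi/A/d, Out/p/Hi/A/a, Out/p/Hi/C/d, Out/p/Hi/C/a} → row (4,4) (4,4) (4,4)
{Out/t/Lo/A/d, Out/t/Hi/A/d} → row (4,6) (8,2) (6,1)
{Out/t/Lo/A/a, Out/t/Hi/A/a} → row (2,3) (8,2) (6,1)
{Out/t/Lo/C/d, Out/t/Lo/C/a, Out/t/Hi/C/d, Out/t/Hi/C/a} → row (0,5) (8,2) (6,1)
{Stay/p/Lo/A/d, Stay/p/Lo/A/a, Stay/p/Lo/C/d, Stay/p/Lo/C/a, Stay/p/Hi/A/d, Stay/p/Hi/A/a, Stay/p/Hi/C/d, Stay/p/Hi/C/a, Stay/t/Lo/A/d, Stay/t/Lo/A/a, Stay/t/Lo/C/d, Stay/t/Lo/C/a, Stay/t/Hi/A/d, Stay/t/Hi/A/a, Stay/t/Hi/C/d, Stay/t/Hi/C/a} → row (6,7) (6,7) (6,7)
That's 6 distinct rows out of 32 strategies.

6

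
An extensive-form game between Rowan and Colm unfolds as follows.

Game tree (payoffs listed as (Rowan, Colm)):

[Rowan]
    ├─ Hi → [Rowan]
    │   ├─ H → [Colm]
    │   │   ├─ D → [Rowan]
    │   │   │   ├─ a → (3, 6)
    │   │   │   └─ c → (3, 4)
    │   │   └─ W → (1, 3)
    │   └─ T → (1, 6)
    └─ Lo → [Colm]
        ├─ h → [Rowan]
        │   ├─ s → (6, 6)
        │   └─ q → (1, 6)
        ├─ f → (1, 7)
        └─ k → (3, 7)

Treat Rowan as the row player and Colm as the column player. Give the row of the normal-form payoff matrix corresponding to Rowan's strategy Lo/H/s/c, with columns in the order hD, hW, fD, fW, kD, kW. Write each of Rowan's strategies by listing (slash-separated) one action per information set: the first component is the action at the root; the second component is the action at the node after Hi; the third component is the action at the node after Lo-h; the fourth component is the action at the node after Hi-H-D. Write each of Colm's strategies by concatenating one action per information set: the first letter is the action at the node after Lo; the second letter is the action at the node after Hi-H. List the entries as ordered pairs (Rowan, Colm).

(6,6) (6,6) (1,7) (1,7) (3,7) (3,7)

vs hD: Rowan plays Lo → Colm plays h at [Lo] → Rowan plays s at [Lo-h] → (6, 6)
vs hW: Rowan plays Lo → Colm plays h at [Lo] → Rowan plays s at [Lo-h] → (6, 6)
vs fD: Rowan plays Lo → Colm plays f at [Lo] → (1, 7)
vs fW: Rowan plays Lo → Colm plays f at [Lo] → (1, 7)
vs kD: Rowan plays Lo → Colm plays k at [Lo] → (3, 7)
vs kW: Rowan plays Lo → Colm plays k at [Lo] → (3, 7)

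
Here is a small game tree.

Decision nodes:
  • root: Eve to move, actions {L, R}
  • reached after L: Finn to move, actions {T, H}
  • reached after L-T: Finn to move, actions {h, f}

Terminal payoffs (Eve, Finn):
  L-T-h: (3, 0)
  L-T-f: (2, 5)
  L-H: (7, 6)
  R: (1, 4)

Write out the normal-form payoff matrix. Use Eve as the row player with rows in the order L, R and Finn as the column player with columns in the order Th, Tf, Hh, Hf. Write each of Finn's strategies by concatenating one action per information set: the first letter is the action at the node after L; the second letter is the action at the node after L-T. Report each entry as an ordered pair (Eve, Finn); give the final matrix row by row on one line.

L: (3,0) (2,5) (7,6) (7,6) | R: (1,4) (1,4) (1,4) (1,4)

           Th       Tf       Hh       Hf
   L    (3,0)    (2,5)    (7,6)    (7,6)
   R    (1,4)    (1,4)    (1,4)    (1,4)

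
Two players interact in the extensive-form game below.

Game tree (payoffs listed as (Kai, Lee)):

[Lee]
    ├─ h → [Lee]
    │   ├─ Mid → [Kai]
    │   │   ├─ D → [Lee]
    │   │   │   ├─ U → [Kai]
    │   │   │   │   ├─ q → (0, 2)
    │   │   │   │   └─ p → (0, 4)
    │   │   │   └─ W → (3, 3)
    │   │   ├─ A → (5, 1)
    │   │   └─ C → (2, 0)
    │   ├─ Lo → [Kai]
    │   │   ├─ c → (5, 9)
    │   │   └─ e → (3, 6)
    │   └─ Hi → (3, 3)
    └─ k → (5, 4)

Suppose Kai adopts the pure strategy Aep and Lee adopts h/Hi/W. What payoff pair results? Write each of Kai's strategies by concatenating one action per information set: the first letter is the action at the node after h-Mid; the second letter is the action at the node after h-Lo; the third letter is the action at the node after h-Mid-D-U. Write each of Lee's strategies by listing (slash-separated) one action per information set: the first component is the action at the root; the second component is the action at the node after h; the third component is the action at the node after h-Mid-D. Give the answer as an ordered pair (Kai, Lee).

Trace the play path from the root:
  Lee plays h
  Lee plays Hi at [h]
→ terminal payoff (3, 3).
(Kai's choice at the node after h-Mid is never reached on this path, so it doesn't affect the outcome.)

(3, 3)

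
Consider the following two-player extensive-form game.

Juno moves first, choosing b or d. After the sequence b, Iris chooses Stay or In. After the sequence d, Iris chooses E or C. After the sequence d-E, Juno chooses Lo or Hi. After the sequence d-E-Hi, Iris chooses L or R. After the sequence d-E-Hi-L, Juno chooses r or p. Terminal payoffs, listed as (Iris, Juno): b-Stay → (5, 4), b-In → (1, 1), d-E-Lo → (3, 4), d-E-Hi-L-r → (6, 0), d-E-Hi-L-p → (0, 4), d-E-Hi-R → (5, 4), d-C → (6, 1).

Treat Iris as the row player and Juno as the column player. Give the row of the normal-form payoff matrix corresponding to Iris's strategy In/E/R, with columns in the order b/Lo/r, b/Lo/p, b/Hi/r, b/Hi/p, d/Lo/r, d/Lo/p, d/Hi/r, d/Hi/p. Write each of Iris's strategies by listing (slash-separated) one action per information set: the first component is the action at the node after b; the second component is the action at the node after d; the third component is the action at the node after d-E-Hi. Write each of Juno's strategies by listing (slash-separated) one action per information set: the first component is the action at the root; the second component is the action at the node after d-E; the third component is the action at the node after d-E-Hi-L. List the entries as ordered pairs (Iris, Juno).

(1,1) (1,1) (1,1) (1,1) (3,4) (3,4) (5,4) (5,4)

vs b/Lo/r: Juno plays b → Iris plays In at [b] → (1, 1)
vs b/Lo/p: Juno plays b → Iris plays In at [b] → (1, 1)
vs b/Hi/r: Juno plays b → Iris plays In at [b] → (1, 1)
vs b/Hi/p: Juno plays b → Iris plays In at [b] → (1, 1)
vs d/Lo/r: Juno plays d → Iris plays E at [d] → Juno plays Lo at [d-E] → (3, 4)
vs d/Lo/p: Juno plays d → Iris plays E at [d] → Juno plays Lo at [d-E] → (3, 4)
vs d/Hi/r: Juno plays d → Iris plays E at [d] → Juno plays Hi at [d-E] → Iris plays R at [d-E-Hi] → (5, 4)
vs d/Hi/p: Juno plays d → Iris plays E at [d] → Juno plays Hi at [d-E] → Iris plays R at [d-E-Hi] → (5, 4)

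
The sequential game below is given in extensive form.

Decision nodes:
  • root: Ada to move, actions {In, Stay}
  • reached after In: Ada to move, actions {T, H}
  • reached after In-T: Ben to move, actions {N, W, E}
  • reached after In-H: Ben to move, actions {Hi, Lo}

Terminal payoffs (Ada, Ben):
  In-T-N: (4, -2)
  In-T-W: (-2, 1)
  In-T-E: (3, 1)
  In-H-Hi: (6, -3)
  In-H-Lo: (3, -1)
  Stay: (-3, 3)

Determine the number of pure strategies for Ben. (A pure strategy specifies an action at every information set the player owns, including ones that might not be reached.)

6

Ben owns the node after In-T with actions {N, W, E} — three choices.
Ben owns the node after In-H with actions {Hi, Lo} — two choices.
A pure strategy fixes one action at each information set independently, so the count is the product 3 × 2 = 6.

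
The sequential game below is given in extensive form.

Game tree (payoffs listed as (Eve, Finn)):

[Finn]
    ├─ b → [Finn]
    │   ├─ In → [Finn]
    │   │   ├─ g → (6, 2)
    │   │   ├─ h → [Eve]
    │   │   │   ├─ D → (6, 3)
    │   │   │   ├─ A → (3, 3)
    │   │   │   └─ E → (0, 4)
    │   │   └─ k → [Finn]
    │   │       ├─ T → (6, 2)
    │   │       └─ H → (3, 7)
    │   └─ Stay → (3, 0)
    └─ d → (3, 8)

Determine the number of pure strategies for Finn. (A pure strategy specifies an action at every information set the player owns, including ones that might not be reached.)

24

Finn owns the root with actions {b, d} — two choices.
Finn owns the node after b with actions {In, Stay} — two choices.
Finn owns the node after b-In with actions {g, h, k} — three choices.
Finn owns the node after b-In-k with actions {T, H} — two choices.
A pure strategy fixes one action at each information set independently, so the count is the product 2 × 2 × 3 × 2 = 24.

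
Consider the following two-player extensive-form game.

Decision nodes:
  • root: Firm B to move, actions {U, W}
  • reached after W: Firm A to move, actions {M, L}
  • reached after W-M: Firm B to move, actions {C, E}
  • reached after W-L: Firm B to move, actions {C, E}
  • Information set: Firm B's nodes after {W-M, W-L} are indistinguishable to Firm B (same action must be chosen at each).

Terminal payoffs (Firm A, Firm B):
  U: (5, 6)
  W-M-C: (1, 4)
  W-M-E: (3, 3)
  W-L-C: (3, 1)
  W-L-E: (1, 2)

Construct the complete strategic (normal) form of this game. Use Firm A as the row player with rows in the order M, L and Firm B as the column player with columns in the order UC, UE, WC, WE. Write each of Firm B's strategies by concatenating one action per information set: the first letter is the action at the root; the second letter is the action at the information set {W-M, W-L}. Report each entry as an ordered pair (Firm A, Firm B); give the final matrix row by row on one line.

M: (5,6) (5,6) (1,4) (3,3) | L: (5,6) (5,6) (3,1) (1,2)

           UC       UE       WC       WE
   M    (5,6)    (5,6)    (1,4)    (3,3)
   L    (5,6)    (5,6)    (3,1)    (1,2)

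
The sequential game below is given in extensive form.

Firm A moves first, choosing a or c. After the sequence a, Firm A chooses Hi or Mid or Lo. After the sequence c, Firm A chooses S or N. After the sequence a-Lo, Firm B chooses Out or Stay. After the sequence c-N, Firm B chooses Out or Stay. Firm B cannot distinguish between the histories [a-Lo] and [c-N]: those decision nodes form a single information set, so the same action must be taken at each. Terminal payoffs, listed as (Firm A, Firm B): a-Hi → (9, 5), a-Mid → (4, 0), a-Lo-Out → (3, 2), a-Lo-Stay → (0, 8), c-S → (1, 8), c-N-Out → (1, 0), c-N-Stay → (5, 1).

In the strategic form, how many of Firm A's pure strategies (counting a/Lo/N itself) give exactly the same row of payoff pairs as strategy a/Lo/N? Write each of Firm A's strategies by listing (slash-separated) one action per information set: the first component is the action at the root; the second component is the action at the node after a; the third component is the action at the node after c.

Row for a/Lo/N (columns Out, Stay): (3,2) (0,8).
Under a/Lo/N, Firm A's choice at the node after c can never be reached regardless of what Firm B does, so varying those choices leaves every outcome unchanged.
Holding the reachable choices fixed and varying the unreachable one freely already gives 2 equivalent strategies.
No other strategy reproduces this row, so those 2 are the full class: a/Lo/S, a/Lo/N.

2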